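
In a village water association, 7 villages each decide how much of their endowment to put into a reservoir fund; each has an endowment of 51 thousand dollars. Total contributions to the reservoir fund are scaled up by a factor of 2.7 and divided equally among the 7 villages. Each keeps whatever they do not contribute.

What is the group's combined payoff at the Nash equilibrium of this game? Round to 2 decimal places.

357.00 thousand dollars

Each contributed unit returns 2.7/7 = 0.3857 to its contributor — below 1 — so contributing 0 is dominant for every player. At the Nash equilibrium everyone keeps their 51, and the group total is 7 × 51 = 357.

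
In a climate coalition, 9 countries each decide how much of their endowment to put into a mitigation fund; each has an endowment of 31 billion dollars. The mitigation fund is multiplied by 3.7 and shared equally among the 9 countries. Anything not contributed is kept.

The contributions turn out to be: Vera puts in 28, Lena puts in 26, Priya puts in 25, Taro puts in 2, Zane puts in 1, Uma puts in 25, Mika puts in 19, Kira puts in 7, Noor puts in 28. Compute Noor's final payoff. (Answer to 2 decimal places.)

69.19 billion dollars

Total contributed: 28 + 26 + 25 + 2 + 1 + 25 + 19 + 7 + 28 = 161.
Each receives 3.7 × 161 / 9 = 66.19 from the mitigation fund.
Noor keeps 31 − 28 = 3, so Noor's payoff is 3 + 66.19 = 69.19.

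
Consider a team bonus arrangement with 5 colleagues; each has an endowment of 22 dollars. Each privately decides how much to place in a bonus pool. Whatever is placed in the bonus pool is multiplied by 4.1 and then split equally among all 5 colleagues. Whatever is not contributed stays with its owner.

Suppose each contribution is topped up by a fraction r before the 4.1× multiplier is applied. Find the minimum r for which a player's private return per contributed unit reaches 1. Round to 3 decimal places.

0.220

With matching at rate r, one contributed unit becomes (1 + r) in the bonus pool and returns 4.1 × (1 + r) / 5 to the contributor.
Setting this equal to 1: 1 + r = 5/4.1 = 1.2195.
So the minimum matching rate is r = 1.2195 − 1 = 0.220.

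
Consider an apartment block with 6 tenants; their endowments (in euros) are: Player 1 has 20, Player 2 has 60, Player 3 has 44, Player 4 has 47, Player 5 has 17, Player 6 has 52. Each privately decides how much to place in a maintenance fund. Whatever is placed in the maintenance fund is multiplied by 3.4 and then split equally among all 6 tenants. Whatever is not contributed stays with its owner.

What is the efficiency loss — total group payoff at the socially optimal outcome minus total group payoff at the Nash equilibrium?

The private return per contributed unit is 3.4/6 = 0.5667 < 1 for every player regardless of endowment, so the Nash equilibrium is zero contribution and the group total is Σ E_j = 20 + 60 + 44 + 47 + 17 + 52 = 240.
Each contributed unit returns 3.400 to the group, so the social optimum is full contribution by everyone: group total = 3.400 × 240 = 816.00.
Efficiency loss = (3.400 − 1) × 240 = 576.00.

576.00 euros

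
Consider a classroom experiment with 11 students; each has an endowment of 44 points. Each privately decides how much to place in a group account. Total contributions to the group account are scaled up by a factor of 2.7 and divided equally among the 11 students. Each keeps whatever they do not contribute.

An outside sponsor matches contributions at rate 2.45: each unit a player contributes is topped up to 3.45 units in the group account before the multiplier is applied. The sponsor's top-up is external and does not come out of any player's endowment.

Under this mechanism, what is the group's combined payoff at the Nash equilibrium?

With the mechanism, a contributed unit returns 2.7 × 3.45 / 11 = 0.8468 per unit of net cost — still below 1 — so contributing 0 remains dominant for every player.
Everyone keeps their endowment and the group total is 11 × 44 = 484.

484.00 points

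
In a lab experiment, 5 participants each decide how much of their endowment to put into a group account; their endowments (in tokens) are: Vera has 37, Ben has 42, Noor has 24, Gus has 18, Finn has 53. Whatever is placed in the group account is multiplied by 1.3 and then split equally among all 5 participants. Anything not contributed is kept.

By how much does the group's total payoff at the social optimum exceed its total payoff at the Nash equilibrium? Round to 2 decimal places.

The private return per contributed unit is 1.3/5 = 0.2600 < 1 for every player regardless of endowment, so the Nash equilibrium is zero contribution and the group total is Σ E_j = 37 + 42 + 24 + 18 + 53 = 174.
Each contributed unit returns 1.300 to the group, so the social optimum is full contribution by everyone: group total = 1.300 × 174 = 226.20.
Efficiency loss = (1.300 − 1) × 174 = 52.20.

52.20 tokens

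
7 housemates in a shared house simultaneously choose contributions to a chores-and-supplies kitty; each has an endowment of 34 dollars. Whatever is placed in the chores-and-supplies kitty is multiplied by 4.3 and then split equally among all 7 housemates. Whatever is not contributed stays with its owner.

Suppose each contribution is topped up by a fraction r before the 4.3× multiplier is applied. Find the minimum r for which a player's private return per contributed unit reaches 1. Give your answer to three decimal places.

0.628

With matching at rate r, one contributed unit becomes (1 + r) in the chores-and-supplies kitty and returns 4.3 × (1 + r) / 7 to the contributor.
Setting this equal to 1: 1 + r = 7/4.3 = 1.6279.
So the minimum matching rate is r = 1.6279 − 1 = 0.628.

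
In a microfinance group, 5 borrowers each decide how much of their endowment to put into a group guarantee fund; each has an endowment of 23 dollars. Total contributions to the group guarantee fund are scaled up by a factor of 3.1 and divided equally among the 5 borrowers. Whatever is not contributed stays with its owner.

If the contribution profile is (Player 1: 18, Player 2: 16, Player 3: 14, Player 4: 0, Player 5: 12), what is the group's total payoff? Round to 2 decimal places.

Total contributed: 18 + 16 + 14 + 0 + 12 = 60; total kept: 5 × 23 − 60 = 55.
The group guarantee fund pays out 3.1 × 60 = 186.00 in aggregate.
Group total = 55 + 186.00 = 241.00.

241.00 dollars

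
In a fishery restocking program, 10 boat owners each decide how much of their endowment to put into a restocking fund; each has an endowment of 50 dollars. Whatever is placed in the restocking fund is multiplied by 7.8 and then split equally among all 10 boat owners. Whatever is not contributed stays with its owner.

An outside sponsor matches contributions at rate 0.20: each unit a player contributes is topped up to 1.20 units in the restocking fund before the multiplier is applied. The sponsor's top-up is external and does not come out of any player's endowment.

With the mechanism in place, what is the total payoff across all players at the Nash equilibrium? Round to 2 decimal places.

With the mechanism, a contributed unit returns 7.8 × 1.20 / 10 = 0.9360 per unit of net cost — still below 1 — so contributing 0 remains dominant for every player.
Everyone keeps their endowment and the group total is 10 × 50 = 500.

500.00 dollars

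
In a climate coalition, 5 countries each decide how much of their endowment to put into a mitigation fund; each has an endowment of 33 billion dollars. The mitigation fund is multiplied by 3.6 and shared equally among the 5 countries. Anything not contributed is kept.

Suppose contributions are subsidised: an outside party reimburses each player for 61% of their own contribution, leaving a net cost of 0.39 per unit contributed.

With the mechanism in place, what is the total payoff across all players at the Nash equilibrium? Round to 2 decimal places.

Under the mechanism each unit contributed yields (3.6/5) / 0.39 = 1.8462 back to its contributor per unit of net cost, which exceeds 1, making full contribution the dominant choice for everyone.
At the Nash equilibrium everyone contributes 33. Group total payoff = 5 × (33 × 0.61 + 3.6 × 33) = 694.65.

694.65 billion dollars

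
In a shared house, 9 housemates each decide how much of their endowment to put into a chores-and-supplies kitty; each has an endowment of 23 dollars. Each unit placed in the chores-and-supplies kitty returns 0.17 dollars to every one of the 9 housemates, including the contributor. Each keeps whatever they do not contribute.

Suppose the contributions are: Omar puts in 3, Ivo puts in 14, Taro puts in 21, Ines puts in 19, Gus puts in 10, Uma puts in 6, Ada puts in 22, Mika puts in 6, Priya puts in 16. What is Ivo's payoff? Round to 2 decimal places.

Total contributed: 3 + 14 + 21 + 19 + 10 + 6 + 22 + 6 + 16 = 117.
Each receives 0.17 × 117 = 19.89 from the chores-and-supplies kitty.
Ivo keeps 23 − 14 = 9, so Ivo's payoff is 9 + 19.89 = 28.89.

28.89 dollars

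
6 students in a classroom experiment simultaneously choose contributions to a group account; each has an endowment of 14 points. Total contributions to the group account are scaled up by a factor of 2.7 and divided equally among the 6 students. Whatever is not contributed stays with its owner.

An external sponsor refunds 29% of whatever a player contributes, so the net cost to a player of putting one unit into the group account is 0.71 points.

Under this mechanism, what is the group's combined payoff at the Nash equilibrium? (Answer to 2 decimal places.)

84.00 points

With the mechanism, a contributed unit returns (2.7/6) / 0.71 = 0.6338 per unit of net cost — still below 1 — so contributing 0 remains dominant for every player.
Everyone keeps their endowment and the group total is 6 × 14 = 84.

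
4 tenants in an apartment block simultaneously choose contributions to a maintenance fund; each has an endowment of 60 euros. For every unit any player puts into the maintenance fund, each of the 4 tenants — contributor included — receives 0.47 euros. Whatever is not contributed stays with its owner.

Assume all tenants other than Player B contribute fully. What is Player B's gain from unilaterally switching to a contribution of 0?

31.80 euros

Switching from a contribution of 60 to 0 lets Player B keep an extra 60 euros, but lowers the maintenance fund by 60, which costs Player B their own share of that drop: 0.47 × 60 = 28.20.
Net gain = 60 − 28.20 = 31.80. The private return per contributed unit (0.47) is below 1, so free-riding is indeed the best response regardless of what the others do.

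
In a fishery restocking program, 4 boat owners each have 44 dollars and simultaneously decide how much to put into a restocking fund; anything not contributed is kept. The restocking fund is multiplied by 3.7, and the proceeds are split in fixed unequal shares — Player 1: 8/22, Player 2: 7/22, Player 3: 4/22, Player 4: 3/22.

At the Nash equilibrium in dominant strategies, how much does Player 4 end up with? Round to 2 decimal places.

For player j, contributing a unit is worthwhile iff 3.7 × (j's share) ≥ 1, i.e. iff j's share is at least 0.2703.
The shares above 0.2703 belong to Player 1 and Player 2, contributing 44 each; the remaining 2 contribute 0. Total contributed: 88.
Player 4 keeps 44 and receives 3.7 × 88 × 3/22 = 44.40 from the restocking fund, for a payoff of 88.40.

88.40 dollars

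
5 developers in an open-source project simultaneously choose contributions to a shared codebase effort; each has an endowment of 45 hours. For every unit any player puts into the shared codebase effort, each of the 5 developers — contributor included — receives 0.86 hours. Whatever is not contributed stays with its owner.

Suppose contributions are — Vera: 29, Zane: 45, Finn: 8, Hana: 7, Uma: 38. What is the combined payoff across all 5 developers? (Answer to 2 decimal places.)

644.10 hours

Total contributed: 29 + 45 + 8 + 7 + 38 = 127; total kept: 5 × 45 − 127 = 98.
The shared codebase effort pays out 0.86 × 5 × 127 = 546.10 in aggregate.
Group total = 98 + 546.10 = 644.10.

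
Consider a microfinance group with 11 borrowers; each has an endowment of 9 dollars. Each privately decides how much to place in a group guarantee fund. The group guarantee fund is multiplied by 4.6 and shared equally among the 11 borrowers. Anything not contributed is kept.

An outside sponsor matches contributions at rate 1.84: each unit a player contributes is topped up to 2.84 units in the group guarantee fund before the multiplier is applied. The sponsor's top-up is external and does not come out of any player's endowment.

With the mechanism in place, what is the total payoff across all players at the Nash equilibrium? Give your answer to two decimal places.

Under the mechanism each unit contributed yields 4.6 × 2.84 / 11 = 1.1876 back to its contributor per unit of net cost, which exceeds 1, making full contribution the dominant choice for everyone.
So the Nash equilibrium is full contribution by all 11; the group earns 4.6 × 2.84 × 99 = 1293.34.

1293.34 dollars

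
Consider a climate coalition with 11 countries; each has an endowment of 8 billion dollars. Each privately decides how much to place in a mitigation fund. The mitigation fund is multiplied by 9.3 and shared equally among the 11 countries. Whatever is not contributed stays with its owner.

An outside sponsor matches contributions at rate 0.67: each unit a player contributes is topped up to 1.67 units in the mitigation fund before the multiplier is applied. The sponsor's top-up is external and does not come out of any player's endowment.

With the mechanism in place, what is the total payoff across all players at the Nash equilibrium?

Under the mechanism each unit contributed yields 9.3 × 1.67 / 11 = 1.4119 back to its contributor per unit of net cost, which exceeds 1, making full contribution the dominant choice for everyone.
At the Nash equilibrium everyone contributes 8. Group total payoff = 9.3 × 1.67 × 88 = 1366.73.

1366.73 billion dollars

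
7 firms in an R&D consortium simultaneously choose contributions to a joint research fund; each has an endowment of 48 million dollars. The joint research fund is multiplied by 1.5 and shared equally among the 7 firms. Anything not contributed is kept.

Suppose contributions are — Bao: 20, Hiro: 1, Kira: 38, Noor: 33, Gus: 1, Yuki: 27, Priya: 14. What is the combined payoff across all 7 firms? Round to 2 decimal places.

Total contributed: 20 + 1 + 38 + 33 + 1 + 27 + 14 = 134; total kept: 7 × 48 − 134 = 202.
The joint research fund pays out 1.5 × 134 = 201.00 in aggregate.
Group total = 202 + 201.00 = 403.00.

403.00 million dollars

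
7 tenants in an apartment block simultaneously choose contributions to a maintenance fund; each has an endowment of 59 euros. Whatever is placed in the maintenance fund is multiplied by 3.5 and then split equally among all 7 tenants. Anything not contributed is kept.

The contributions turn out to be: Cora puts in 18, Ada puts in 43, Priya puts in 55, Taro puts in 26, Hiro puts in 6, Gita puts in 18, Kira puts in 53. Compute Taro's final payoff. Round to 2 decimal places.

Total contributed: 18 + 43 + 55 + 26 + 6 + 18 + 53 = 219.
Each receives 3.5 × 219 / 7 = 109.50 from the maintenance fund.
Taro keeps 59 − 26 = 33, so Taro's payoff is 33 + 109.50 = 142.50.

142.50 euros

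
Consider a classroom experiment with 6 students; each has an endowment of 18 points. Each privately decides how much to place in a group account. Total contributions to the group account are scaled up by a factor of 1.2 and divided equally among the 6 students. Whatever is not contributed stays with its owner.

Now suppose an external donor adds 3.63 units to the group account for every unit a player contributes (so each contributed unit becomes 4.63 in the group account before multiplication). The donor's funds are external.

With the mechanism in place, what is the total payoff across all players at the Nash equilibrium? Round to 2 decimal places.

Even with the mechanism, each unit contributed returns only 1.2 × 4.63 / 6 = 0.9260 per unit of net cost, so contributing nothing is still dominant.
At the Nash equilibrium no one contributes; group total payoff = 6 × 18 = 108.

108.00 points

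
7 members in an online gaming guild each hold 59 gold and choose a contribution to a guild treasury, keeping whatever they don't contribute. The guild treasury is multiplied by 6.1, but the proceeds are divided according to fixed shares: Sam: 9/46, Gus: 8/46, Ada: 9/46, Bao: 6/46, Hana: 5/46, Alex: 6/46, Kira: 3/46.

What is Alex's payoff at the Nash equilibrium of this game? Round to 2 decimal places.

For player j, contributing a unit is worthwhile iff 6.1 × (j's share) ≥ 1, i.e. iff j's share is at least 0.1639.
The shares above 0.1639 belong to Sam, Gus and Ada, contributing 59 each; the remaining 4 contribute 0. Total contributed: 177.
Alex keeps 59 and receives 6.1 × 177 × 6/46 = 140.83 from the guild treasury, for a payoff of 199.83.

199.83 gold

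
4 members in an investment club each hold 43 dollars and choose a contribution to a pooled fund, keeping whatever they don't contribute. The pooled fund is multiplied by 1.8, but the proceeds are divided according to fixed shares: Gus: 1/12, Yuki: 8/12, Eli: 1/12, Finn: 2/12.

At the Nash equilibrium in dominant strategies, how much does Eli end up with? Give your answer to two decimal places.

49.45 dollars

Player j's private return per contributed unit is 1.8 × (j's share). Contributing is weakly dominant for j when that share is at least 1/1.8 = 0.5556, and contributing 0 is dominant otherwise.
Yuki alone (share 8/12) is above the threshold, contributing 43; the remaining 3 contribute 0. Total contributed: 43.
Eli keeps 43 and receives 1.8 × 43 × 1/12 = 6.45 from the pooled fund, for a payoff of 49.45.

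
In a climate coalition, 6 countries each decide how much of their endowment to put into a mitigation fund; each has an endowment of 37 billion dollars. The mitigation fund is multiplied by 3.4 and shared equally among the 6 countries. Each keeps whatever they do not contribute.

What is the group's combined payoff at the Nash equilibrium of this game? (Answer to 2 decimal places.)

222.00 billion dollars

Each contributed unit returns 3.4/6 = 0.5667 to its contributor — below 1 — so contributing 0 is dominant for every player. At the Nash equilibrium everyone keeps their 37, and the group total is 6 × 37 = 222.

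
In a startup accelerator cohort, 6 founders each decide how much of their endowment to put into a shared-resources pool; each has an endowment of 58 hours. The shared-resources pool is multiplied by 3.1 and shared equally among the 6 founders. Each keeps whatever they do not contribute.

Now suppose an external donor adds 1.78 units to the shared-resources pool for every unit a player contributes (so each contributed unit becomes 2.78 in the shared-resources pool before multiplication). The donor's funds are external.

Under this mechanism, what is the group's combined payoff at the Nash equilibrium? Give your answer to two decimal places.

2999.06 hours

Under the mechanism each unit contributed yields 3.1 × 2.78 / 6 = 1.4363 back to its contributor per unit of net cost, which exceeds 1, making full contribution the dominant choice for everyone.
So the Nash equilibrium is full contribution by all 6; the group earns 3.1 × 2.78 × 348 = 2999.06.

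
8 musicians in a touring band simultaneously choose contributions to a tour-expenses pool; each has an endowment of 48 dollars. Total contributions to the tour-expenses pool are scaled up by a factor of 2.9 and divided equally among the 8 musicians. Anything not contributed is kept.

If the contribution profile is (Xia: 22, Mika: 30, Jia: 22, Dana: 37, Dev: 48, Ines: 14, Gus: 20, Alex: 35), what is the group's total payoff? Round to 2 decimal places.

Total contributed: 22 + 30 + 22 + 37 + 48 + 14 + 20 + 35 = 228; total kept: 8 × 48 − 228 = 156.
The tour-expenses pool pays out 2.9 × 228 = 661.20 in aggregate.
Group total = 156 + 661.20 = 817.20.

817.20 dollars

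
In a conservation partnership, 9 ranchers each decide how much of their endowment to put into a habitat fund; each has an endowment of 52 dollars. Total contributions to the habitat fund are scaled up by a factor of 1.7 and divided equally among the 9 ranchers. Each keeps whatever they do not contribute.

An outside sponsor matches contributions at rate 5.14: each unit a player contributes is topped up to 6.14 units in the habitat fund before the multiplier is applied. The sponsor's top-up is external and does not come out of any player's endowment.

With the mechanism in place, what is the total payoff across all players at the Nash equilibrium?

Under the mechanism each unit contributed yields 1.7 × 6.14 / 9 = 1.1598 back to its contributor per unit of net cost, which exceeds 1, making full contribution the dominant choice for everyone.
So the Nash equilibrium is full contribution by all 9; the group earns 1.7 × 6.14 × 468 = 4884.98.

4884.98 dollars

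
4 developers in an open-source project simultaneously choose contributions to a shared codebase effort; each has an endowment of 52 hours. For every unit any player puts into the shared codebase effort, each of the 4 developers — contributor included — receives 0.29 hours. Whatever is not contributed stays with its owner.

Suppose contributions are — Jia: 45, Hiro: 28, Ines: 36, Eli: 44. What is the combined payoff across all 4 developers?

Total contributed: 45 + 28 + 36 + 44 = 153; total kept: 4 × 52 − 153 = 55.
The shared codebase effort pays out 0.29 × 4 × 153 = 177.48 in aggregate.
Group total = 55 + 177.48 = 232.48.

232.48 hours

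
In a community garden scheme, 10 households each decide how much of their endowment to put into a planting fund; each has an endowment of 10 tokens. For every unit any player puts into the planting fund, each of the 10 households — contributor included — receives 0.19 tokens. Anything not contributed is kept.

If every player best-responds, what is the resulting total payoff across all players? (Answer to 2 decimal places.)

The private return per contributed unit is 0.19 < 1, so contributing 0 is dominant for every player. At the Nash equilibrium everyone keeps their 10, and the group total is 10 × 10 = 100.

100.00 tokens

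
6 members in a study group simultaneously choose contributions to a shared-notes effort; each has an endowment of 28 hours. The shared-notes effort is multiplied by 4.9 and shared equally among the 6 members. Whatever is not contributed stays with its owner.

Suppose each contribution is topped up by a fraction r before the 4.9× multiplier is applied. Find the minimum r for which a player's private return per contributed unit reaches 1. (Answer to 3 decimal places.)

With matching at rate r, one contributed unit becomes (1 + r) in the shared-notes effort and returns 4.9 × (1 + r) / 6 to the contributor.
Setting this equal to 1: 1 + r = 6/4.9 = 1.2245.
So the minimum matching rate is r = 1.2245 − 1 = 0.224.

0.224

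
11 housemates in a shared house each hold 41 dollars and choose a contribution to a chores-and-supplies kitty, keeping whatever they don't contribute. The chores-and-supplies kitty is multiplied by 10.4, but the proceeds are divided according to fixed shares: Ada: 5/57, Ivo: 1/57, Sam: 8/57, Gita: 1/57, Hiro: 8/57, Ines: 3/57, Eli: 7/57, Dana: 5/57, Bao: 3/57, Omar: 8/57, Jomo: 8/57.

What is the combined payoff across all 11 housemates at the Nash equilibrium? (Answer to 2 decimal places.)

A player with share s gets back 10.4·s per unit contributed, so full contribution is dominant for anyone with s > 1/10.4 = 0.0962 and zero contribution is dominant for anyone below.
The shares above 0.0962 belong to Sam, Hiro, Eli, Omar and Jomo, contributing 41 each; the remaining 6 contribute 0. Total contributed: 205.
The chores-and-supplies kitty pays out 10.4 × 205 = 2132.00 in total (split across the unequal shares, but the aggregate is all that matters for the group sum).
The 6 free-riders keep 41 each, adding 246. Group total = 246 + 2132.00 = 2378.00.

2378.00 dollars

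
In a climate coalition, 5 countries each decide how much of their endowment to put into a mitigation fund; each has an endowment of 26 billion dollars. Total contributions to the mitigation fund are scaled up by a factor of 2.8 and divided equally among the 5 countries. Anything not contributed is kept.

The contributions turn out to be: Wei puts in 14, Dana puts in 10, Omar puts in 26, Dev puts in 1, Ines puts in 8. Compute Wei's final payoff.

Total contributed: 14 + 10 + 26 + 1 + 8 = 59.
Each receives 2.8 × 59 / 5 = 33.04 from the mitigation fund.
Wei keeps 26 − 14 = 12, so Wei's payoff is 12 + 33.04 = 45.04.

45.04 billion dollars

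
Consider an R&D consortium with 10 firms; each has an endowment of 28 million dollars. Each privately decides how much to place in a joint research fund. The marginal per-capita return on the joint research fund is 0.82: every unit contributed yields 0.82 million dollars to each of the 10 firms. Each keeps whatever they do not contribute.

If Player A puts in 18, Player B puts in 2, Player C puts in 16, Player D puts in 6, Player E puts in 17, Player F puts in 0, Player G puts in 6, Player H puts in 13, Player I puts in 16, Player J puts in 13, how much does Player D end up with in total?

109.74 million dollars

Total contributed: 18 + 2 + 16 + 6 + 17 + 0 + 6 + 13 + 16 + 13 = 107.
Each receives 0.82 × 107 = 87.74 from the joint research fund.
Player D keeps 28 − 6 = 22, so Player D's payoff is 22 + 87.74 = 109.74.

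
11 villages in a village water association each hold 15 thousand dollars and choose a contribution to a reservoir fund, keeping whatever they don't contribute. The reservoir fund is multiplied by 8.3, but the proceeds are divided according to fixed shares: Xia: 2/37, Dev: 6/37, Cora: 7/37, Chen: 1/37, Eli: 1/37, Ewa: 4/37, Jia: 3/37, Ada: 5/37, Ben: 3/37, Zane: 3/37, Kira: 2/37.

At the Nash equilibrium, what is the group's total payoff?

Player j's private return per contributed unit is 8.3 × (j's share). Contributing is weakly dominant for j when that share is at least 1/8.3 = 0.1205, and contributing 0 is dominant otherwise.
Dev, Cora and Ada clear that bar, contributing 15 each; the remaining 8 contribute 0. Total contributed: 45.
The reservoir fund pays out 8.3 × 45 = 373.50 in total (split across the unequal shares, but the aggregate is all that matters for the group sum).
The 8 free-riders keep 15 each, adding 120. Group total = 120 + 373.50 = 493.50.

493.50 thousand dollars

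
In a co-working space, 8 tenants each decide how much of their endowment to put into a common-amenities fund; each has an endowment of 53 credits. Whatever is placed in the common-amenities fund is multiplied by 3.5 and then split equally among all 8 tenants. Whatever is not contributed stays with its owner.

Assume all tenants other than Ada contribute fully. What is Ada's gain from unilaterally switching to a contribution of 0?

Switching from a contribution of 53 to 0 lets Ada keep an extra 53 credits, but lowers the common-amenities fund by 53, which costs Ada their own share of that drop: 3.5/8 × 53 = 23.19.
Net gain = 53 − 23.19 = 29.81. The private return per contributed unit (0.4375) is below 1, so free-riding is indeed the best response regardless of what the others do.

29.81 credits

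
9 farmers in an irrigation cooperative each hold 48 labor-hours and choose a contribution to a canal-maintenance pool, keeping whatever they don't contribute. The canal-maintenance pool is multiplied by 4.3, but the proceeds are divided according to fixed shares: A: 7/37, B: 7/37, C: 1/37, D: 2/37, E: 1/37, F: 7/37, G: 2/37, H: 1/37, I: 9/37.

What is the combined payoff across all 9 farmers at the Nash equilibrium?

590.40 labor-hours

A player with share s gets back 4.3·s per unit contributed, so full contribution is dominant for anyone with s > 1/4.3 = 0.2326 and zero contribution is dominant for anyone below.
Only I (9/37) clears that bar, contributing 48; the remaining 8 contribute 0. Total contributed: 48.
The canal-maintenance pool pays out 4.3 × 48 = 206.40 in total (split across the unequal shares, but the aggregate is all that matters for the group sum).
The 8 free-riders keep 48 each, adding 384. Group total = 384 + 206.40 = 590.40.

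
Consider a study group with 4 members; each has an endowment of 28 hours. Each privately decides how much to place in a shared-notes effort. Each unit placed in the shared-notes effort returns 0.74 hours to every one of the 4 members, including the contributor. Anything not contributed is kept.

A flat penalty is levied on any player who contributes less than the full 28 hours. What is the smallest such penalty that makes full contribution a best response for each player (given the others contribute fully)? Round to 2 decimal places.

Given the others contribute fully, the best deviation is to contribute 0 (any partial contribution still incurs the fine and gives up units whose private return 0.74 is below 1).
Deviating from 28 to 0 saves 28 hours but forfeits the deviator's share of the drop in the shared-notes effort: 0.74 × 28 = 20.72.
So the deviation gain is 28 − 20.72 = 7.28, and the fine must be at least 7.28 hours to wipe it out.

7.28 hours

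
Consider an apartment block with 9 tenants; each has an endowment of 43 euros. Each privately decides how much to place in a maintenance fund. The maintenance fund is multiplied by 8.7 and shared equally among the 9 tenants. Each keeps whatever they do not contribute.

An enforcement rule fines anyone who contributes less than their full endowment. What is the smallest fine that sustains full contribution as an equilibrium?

Given the others contribute fully, the best deviation is to contribute 0 (any partial contribution still incurs the fine and gives up units whose private return 0.9667 is below 1).
Deviating from 43 to 0 saves 43 euros but forfeits the deviator's share of the drop in the maintenance fund: 8.7/9 × 43 = 41.57.
So the deviation gain is 43 − 41.57 = 1.43, and the fine must be at least 1.43 euros to wipe it out.

1.43 euros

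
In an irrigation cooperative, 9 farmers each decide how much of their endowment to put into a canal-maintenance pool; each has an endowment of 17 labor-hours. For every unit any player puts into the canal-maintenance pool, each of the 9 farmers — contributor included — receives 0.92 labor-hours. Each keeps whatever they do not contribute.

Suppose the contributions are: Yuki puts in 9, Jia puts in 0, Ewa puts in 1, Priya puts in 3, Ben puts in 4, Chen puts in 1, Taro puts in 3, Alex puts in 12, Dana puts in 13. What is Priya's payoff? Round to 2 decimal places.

56.32 labor-hours

Total contributed: 9 + 0 + 1 + 3 + 4 + 1 + 3 + 12 + 13 = 46.
Each receives 0.92 × 46 = 42.32 from the canal-maintenance pool.
Priya keeps 17 − 3 = 14, so Priya's payoff is 14 + 42.32 = 56.32.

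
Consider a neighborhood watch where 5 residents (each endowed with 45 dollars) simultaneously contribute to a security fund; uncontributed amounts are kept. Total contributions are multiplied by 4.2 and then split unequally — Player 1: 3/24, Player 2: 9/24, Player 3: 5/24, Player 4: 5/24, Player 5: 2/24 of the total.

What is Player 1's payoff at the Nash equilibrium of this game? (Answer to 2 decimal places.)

68.63 dollars

Each unit j contributes comes back to j as 4.2 × (j's share), so j prefers to contribute only if that share exceeds 1/4.2 = 0.2381; otherwise keeping the unit dominates.
Player 2 alone (share 9/24) is above the threshold, contributing 45; the remaining 4 contribute 0. Total contributed: 45.
Player 1 keeps 45 and receives 4.2 × 45 × 3/24 = 23.63 from the security fund, for a payoff of 68.63.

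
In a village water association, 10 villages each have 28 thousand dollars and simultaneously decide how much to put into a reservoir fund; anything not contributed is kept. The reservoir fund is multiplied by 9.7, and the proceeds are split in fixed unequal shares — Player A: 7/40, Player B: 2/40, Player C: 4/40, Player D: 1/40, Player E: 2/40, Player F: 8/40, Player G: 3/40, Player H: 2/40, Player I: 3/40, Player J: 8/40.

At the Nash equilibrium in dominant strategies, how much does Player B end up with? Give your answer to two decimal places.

68.74 thousand dollars

For player j, contributing a unit is worthwhile iff 9.7 × (j's share) ≥ 1, i.e. iff j's share is at least 0.1031.
Player A, Player F and Player J clear that bar, contributing 28 each; the remaining 7 contribute 0. Total contributed: 84.
Player B keeps 28 and receives 9.7 × 84 × 2/40 = 40.74 from the reservoir fund, for a payoff of 68.74.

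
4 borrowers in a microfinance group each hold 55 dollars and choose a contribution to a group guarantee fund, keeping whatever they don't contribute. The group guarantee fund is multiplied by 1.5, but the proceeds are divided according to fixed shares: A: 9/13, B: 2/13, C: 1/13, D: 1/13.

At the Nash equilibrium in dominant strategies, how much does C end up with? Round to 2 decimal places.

Each unit j contributes comes back to j as 1.5 × (j's share), so j prefers to contribute only if that share exceeds 1/1.5 = 0.6667; otherwise keeping the unit dominates.
Only A (9/13) clears that bar, contributing 55; the remaining 3 contribute 0. Total contributed: 55.
C keeps 55 and receives 1.5 × 55 × 1/13 = 6.35 from the group guarantee fund, for a payoff of 61.35.

61.35 dollars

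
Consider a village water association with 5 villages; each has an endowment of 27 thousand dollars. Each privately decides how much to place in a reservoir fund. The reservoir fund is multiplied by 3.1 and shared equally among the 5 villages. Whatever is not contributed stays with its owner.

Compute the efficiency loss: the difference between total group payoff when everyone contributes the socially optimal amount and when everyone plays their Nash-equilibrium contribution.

Each contributed unit returns 3.1/5 = 0.6200 to its contributor — below 1 — so contributing 0 is dominant for every player. At the Nash equilibrium everyone keeps their 27, and the group total is 5 × 27 = 135.
Each contributed unit returns 3.100 to the group as a whole (0.6200 to each of 5 players), which exceeds 1, so the social optimum is full contribution: group total = 3.100 × 135 = 418.50.
Efficiency loss = 418.50 − 135 = 283.50.

283.50 thousand dollars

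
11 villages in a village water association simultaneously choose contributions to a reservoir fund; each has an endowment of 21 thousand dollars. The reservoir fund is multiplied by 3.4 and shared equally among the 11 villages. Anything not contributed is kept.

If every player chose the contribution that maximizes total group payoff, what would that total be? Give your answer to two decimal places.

Each contributed unit returns 3.400 to the group as a whole (0.3091 to each of 11 players), which exceeds 1, so the social optimum is full contribution: group total = 3.400 × 231 = 785.40.

785.40 thousand dollars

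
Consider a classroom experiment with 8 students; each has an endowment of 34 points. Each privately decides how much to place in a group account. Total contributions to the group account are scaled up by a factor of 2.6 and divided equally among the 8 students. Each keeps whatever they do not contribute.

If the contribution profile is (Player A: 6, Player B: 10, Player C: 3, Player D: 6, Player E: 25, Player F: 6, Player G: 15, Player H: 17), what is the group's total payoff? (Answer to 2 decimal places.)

412.80 points

Total contributed: 6 + 10 + 3 + 6 + 25 + 6 + 15 + 17 = 88; total kept: 8 × 34 − 88 = 184.
The group account pays out 2.6 × 88 = 228.80 in aggregate.
Group total = 184 + 228.80 = 412.80.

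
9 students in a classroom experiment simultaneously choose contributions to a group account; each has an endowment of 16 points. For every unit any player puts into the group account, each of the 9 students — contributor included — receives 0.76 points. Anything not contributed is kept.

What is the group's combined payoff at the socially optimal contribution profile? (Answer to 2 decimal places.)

984.96 points

Each contributed unit returns 6.840 to the group as a whole (0.76 to each of 9 players), which exceeds 1, so the social optimum is full contribution: group total = 6.840 × 144 = 984.96.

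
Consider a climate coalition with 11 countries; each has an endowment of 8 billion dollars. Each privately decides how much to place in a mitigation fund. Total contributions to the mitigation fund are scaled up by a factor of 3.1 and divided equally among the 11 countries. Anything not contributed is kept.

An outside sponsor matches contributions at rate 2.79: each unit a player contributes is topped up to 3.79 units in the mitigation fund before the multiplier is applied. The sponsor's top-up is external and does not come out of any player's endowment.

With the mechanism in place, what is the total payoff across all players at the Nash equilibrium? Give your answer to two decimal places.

With the mechanism, a contributed unit returns 3.1 × 3.79 / 11 = 1.0681 per unit of net cost to the contributor — now above 1 — so contributing fully is weakly dominant for every player.
At the Nash equilibrium everyone contributes 8. Group total payoff = 3.1 × 3.79 × 88 = 1033.91.

1033.91 billion dollars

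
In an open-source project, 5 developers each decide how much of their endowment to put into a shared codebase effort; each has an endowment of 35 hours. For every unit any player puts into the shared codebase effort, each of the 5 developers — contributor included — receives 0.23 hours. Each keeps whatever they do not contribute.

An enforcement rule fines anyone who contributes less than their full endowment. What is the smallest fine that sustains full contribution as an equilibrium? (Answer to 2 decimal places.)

26.95 hours

Given the others contribute fully, the best deviation is to contribute 0 (any partial contribution still incurs the fine and gives up units whose private return 0.23 is below 1).
Deviating from 35 to 0 saves 35 hours but forfeits the deviator's share of the drop in the shared codebase effort: 0.23 × 35 = 8.05.
So the deviation gain is 35 − 8.05 = 26.95, and the fine must be at least 26.95 hours to wipe it out.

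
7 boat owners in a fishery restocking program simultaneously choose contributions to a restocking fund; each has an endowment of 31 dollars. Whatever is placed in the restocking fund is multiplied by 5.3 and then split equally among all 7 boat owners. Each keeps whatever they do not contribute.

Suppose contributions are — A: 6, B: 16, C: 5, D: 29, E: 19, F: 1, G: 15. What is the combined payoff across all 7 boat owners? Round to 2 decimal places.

608.30 dollars

Total contributed: 6 + 16 + 5 + 29 + 19 + 1 + 15 = 91; total kept: 7 × 31 − 91 = 126.
The restocking fund pays out 5.3 × 91 = 482.30 in aggregate.
Group total = 126 + 482.30 = 608.30.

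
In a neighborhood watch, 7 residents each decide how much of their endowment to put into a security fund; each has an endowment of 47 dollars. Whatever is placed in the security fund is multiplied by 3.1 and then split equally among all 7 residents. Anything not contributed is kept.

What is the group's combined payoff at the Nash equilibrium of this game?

329.00 dollars

Each contributed unit returns 3.1/7 = 0.4429 to its contributor — below 1 — so contributing 0 is dominant for every player. At the Nash equilibrium everyone keeps their 47, and the group total is 7 × 47 = 329.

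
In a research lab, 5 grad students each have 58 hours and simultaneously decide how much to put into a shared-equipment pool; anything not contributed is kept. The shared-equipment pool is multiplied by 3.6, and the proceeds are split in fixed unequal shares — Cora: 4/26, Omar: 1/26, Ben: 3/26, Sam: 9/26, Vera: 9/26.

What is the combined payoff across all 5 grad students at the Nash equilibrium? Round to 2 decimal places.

591.60 hours

A player with share s gets back 3.6·s per unit contributed, so full contribution is dominant for anyone with s > 1/3.6 = 0.2778 and zero contribution is dominant for anyone below.
The shares above 0.2778 belong to Sam and Vera, contributing 58 each; the remaining 3 contribute 0. Total contributed: 116.
The shared-equipment pool pays out 3.6 × 116 = 417.60 in total (split across the unequal shares, but the aggregate is all that matters for the group sum).
The 3 free-riders keep 58 each, adding 174. Group total = 174 + 417.60 = 591.60.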